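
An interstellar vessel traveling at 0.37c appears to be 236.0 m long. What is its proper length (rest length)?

Contracted length L = 236.0 m
γ = 1/√(1 - 0.37²) = 1.0764
L₀ = γL = 1.0764 × 236.0 = 254.0 m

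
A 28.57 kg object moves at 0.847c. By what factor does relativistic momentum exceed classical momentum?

p_rel = γmv, p_class = mv
Ratio = γ = 1/√(1 - 0.847²) = 1.881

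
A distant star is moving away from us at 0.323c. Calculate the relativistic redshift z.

β = 0.323
(1+β)/(1-β) = 1.323/0.677 = 1.954
√(1.954) = 1.3979
z = 1.3979 - 1 = 0.3979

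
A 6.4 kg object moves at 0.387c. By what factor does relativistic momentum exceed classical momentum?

p_rel = γmv, p_class = mv
Ratio = γ = 1/√(1 - 0.387²) = 1.085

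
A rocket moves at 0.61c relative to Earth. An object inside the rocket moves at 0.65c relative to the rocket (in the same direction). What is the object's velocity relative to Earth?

u = (u' + v)/(1 + u'v/c²)
Numerator: 0.65 + 0.61 = 1.26
Denominator: 1 + 0.3965 = 1.3965
u = 1.26/1.3965 = 0.9023c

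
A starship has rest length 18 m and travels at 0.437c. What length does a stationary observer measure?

Proper length L₀ = 18 m
γ = 1/√(1 - 0.437²) = 1.112
L = L₀/γ = 18/1.112 = 16.19 m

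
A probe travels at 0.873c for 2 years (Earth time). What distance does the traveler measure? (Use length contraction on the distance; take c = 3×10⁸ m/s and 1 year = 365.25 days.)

Earth distance: d = v × t = 0.873c × 2 yr = 1.6530×10¹⁶ m
γ = 2.0504
d' = d/γ = 1.6530×10¹⁶/2.0504 = 8.062×10¹⁵ m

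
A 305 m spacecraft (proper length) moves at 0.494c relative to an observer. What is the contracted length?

Proper length L₀ = 305 m
γ = 1/√(1 - 0.494²) = 1.150
L = L₀/γ = 305/1.150 = 265.2 m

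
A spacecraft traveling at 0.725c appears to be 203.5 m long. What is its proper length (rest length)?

Contracted length L = 203.5 m
γ = 1/√(1 - 0.725²) = 1.452
L₀ = γL = 1.452 × 203.5 = 295.5 m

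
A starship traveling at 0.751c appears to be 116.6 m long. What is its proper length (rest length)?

Contracted length L = 116.6 m
γ = 1/√(1 - 0.751²) = 1.5145
L₀ = γL = 1.5145 × 116.6 = 176.6 m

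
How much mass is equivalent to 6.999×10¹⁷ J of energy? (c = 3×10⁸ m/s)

From E = mc², we get m = E/c²
c² = (3×10⁸)² = 9×10¹⁶ m²/s²
m = 6.999×10¹⁷ / 9×10¹⁶ = 7.777 kg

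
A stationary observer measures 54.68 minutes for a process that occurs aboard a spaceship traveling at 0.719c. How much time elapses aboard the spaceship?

Dilated time Δt = 54.68 minutes
γ = 1/√(1 - 0.719²) = 1.439
Δt₀ = Δt/γ = 54.68/1.439 = 38.00 minutes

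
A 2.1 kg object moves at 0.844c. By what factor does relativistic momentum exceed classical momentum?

p_rel = γmv, p_class = mv
Ratio = γ = 1/√(1 - 0.844²) = 1.864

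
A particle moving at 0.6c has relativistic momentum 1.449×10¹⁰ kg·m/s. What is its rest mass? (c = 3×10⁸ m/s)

γ = 1/√(1 - 0.6²) = 1.250
v = 0.6 × 3×10⁸ = 1.800×10⁸ m/s
m = p/(γv) = 1.449×10¹⁰/(1.250 × 1.800×10⁸) = 64.40 kg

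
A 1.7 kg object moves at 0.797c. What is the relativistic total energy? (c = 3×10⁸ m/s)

γ = 1/√(1 - 0.797²) = 1.6557
mc² = 1.7 × (3×10⁸)² = 1.530×10¹⁷ J
E = γmc² = 1.6557 × 1.530×10¹⁷ = 2.533×10¹⁷ J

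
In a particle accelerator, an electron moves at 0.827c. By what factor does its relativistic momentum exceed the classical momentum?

p_rel = γmv, p_class = mv
Ratio = γ = 1/√(1 - 0.827²)
= 1/√(0.316071) = 1.779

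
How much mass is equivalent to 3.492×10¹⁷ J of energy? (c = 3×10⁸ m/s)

From E = mc², we get m = E/c²
c² = (3×10⁸)² = 9×10¹⁶ m²/s²
m = 3.492×10¹⁷ / 9×10¹⁶ = 3.880 kg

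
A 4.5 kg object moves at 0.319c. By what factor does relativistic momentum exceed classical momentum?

p_rel = γmv, p_class = mv
Ratio = γ = 1/√(1 - 0.319²) = 1.055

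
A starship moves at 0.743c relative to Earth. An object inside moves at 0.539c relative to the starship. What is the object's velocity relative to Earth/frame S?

u = (u' + v)/(1 + u'v/c²)
Numerator: 0.539 + 0.743 = 1.282
Denominator: 1 + 0.400477 = 1.400477
u = 1.282/1.400477 = 0.9154c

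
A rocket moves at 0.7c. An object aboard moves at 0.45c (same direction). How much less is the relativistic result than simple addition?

Classical: u' + v = 0.45 + 0.7 = 1.15c
Relativistic: u = (0.45 + 0.7)/(1 + 0.315) = 1.15/1.315 = 0.8745c
Difference: 1.15 - 0.8745 = 0.2755c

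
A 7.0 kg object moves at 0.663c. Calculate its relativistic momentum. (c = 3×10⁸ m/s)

γ = 1/√(1 - 0.663²) = 1.336
v = 0.663 × 3×10⁸ = 1.989×10⁸ m/s
p = γmv = 1.336 × 7.0 × 1.989×10⁸ = 1.860×10⁹ kg·m/s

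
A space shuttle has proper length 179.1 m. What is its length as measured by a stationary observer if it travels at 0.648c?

Proper length L₀ = 179.1 m
γ = 1/√(1 - 0.648²) = 1.313
L = L₀/γ = 179.1/1.313 = 136.4 m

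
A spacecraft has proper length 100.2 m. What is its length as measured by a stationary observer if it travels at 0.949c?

Proper length L₀ = 100.2 m
γ = 1/√(1 - 0.949²) = 3.172
L = L₀/γ = 100.2/3.172 = 31.59 m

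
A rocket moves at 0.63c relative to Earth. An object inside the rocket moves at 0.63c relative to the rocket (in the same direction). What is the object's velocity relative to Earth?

u = (u' + v)/(1 + u'v/c²)
Numerator: 0.63 + 0.63 = 1.26
Denominator: 1 + 0.3969 = 1.3969
u = 1.26/1.3969 = 0.9020c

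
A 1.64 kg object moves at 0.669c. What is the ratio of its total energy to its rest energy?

E = γmc², E₀ = mc²
E/E₀ = γ = 1/√(1 - 0.669²) = 1.345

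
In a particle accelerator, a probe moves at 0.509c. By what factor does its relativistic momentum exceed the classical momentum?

p_rel = γmv, p_class = mv
Ratio = γ = 1/√(1 - 0.509²)
= 1/√(0.740919) = 1.162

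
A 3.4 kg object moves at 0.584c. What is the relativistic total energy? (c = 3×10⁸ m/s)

γ = 1/√(1 - 0.584²) = 1.232
mc² = 3.4 × (3×10⁸)² = 3.060×10¹⁷ J
E = γmc² = 1.232 × 3.060×10¹⁷ = 3.770×10¹⁷ J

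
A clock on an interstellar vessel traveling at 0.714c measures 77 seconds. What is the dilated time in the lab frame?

Proper time Δt₀ = 77 seconds
γ = 1/√(1 - 0.714²) = 1.428
Δt = γΔt₀ = 1.428 × 77 = 110.0 seconds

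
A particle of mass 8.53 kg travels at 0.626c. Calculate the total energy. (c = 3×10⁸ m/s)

γ = 1/√(1 - 0.626²) = 1.28234
mc² = 8.53 × (3×10⁸)² = 7.677×10¹⁷ J
E = γmc² = 1.28234 × 7.677×10¹⁷ = 9.845×10¹⁷ J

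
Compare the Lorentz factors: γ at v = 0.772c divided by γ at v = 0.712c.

γ₁ = 1/√(1 - 0.772²) = 1.573
γ₂ = 1/√(1 - 0.712²) = 1.424
γ₁/γ₂ = 1.573/1.424 = 1.105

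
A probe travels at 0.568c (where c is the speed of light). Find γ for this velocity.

v/c = 0.568, so (v/c)² = 0.322624
1 - (v/c)² = 0.677376
γ = 1/√(0.677376) = 1.215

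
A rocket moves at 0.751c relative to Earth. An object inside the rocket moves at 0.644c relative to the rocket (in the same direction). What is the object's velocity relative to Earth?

u = (u' + v)/(1 + u'v/c²)
Numerator: 0.644 + 0.751 = 1.395
Denominator: 1 + 0.483644 = 1.483644
u = 1.395/1.483644 = 0.9403c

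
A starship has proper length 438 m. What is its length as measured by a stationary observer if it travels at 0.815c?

Proper length L₀ = 438 m
γ = 1/√(1 - 0.815²) = 1.726
L = L₀/γ = 438/1.726 = 253.8 m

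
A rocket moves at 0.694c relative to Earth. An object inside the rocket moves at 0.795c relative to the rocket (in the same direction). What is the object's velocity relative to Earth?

u = (u' + v)/(1 + u'v/c²)
Numerator: 0.795 + 0.694 = 1.489
Denominator: 1 + 0.55173 = 1.55173
u = 1.489/1.55173 = 0.9596c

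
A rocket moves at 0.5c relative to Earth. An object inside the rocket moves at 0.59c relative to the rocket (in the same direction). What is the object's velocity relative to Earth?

u = (u' + v)/(1 + u'v/c²)
Numerator: 0.59 + 0.5 = 1.09
Denominator: 1 + 0.295 = 1.295
u = 1.09/1.295 = 0.8417c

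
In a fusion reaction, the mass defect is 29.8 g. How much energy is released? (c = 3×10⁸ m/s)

Convert mass defect: Δm = 29.8 g = 0.0298 kg
E = Δm·c² = 0.0298 × (3×10⁸)²
= 0.0298 × 9×10¹⁶ = 2.682×10¹⁵ J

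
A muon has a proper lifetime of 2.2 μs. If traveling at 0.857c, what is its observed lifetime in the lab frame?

Proper lifetime τ₀ = 2.2 μs
γ = 1/√(1 - 0.857²) = 1.9406
τ = γτ₀ = 1.9406 × 2.2 μs = 4.269 μs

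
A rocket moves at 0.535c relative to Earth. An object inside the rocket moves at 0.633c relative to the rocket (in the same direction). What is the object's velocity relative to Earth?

u = (u' + v)/(1 + u'v/c²)
Numerator: 0.633 + 0.535 = 1.168
Denominator: 1 + 0.338655 = 1.338655
u = 1.168/1.338655 = 0.8725c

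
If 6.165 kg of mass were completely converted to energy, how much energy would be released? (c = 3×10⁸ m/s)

Using E = mc²:
c² = (3×10⁸)² = 9×10¹⁶ m²/s²
E = 6.165 × 9×10¹⁶ = 5.549×10¹⁷ J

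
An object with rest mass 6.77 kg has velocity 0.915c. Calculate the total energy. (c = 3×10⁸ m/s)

γ = 1/√(1 - 0.915²) = 2.479
mc² = 6.77 × (3×10⁸)² = 6.093×10¹⁷ J
E = γmc² = 2.479 × 6.093×10¹⁷ = 1.510×10¹⁸ J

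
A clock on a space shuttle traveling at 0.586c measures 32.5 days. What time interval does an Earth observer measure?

Proper time Δt₀ = 32.5 days
γ = 1/√(1 - 0.586²) = 1.234
Δt = γΔt₀ = 1.234 × 32.5 = 40.11 days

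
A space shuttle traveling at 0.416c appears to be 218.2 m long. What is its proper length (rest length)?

Contracted length L = 218.2 m
γ = 1/√(1 - 0.416²) = 1.09967
L₀ = γL = 1.09967 × 218.2 = 239.9 m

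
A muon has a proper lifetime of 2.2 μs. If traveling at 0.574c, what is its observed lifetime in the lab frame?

Proper lifetime τ₀ = 2.2 μs
γ = 1/√(1 - 0.574²) = 1.2212
τ = γτ₀ = 1.2212 × 2.2 μs = 2.687 μs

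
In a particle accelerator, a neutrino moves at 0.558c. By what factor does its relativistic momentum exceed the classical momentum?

p_rel = γmv, p_class = mv
Ratio = γ = 1/√(1 - 0.558²)
= 1/√(0.688636) = 1.205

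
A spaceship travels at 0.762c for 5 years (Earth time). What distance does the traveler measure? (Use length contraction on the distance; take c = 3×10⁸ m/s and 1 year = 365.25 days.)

Earth distance: d = v × t = 0.762c × 5 yr = 3.607×10¹⁶ m
γ = 1.544
d' = d/γ = 3.607×10¹⁶/1.544 = 2.336×10¹⁶ m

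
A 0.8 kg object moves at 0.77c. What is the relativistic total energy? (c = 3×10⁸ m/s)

γ = 1/√(1 - 0.77²) = 1.567
mc² = 0.8 × (3×10⁸)² = 7.200×10¹⁶ J
E = γmc² = 1.567 × 7.200×10¹⁶ = 1.128×10¹⁷ J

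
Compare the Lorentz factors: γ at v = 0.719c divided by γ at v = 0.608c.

γ₁ = 1/√(1 - 0.719²) = 1.439
γ₂ = 1/√(1 - 0.608²) = 1.260
γ₁/γ₂ = 1.439/1.260 = 1.142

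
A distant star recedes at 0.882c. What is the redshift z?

β = 0.882
(1+β)/(1-β) = 1.882/0.118 = 15.95
√(15.95) = 3.994
z = 3.994 - 1 = 2.994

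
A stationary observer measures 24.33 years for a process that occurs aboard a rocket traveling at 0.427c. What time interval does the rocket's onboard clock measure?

Dilated time Δt = 24.33 years
γ = 1/√(1 - 0.427²) = 1.106
Δt₀ = Δt/γ = 24.33/1.106 = 22.00 years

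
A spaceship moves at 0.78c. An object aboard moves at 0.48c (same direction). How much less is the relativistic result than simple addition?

Classical: u' + v = 0.48 + 0.78 = 1.26c
Relativistic: u = (0.48 + 0.78)/(1 + 0.3744) = 1.26/1.3744 = 0.9168c
Difference: 1.26 - 0.9168 = 0.3432c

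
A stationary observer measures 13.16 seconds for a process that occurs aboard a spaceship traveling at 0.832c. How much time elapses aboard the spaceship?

Dilated time Δt = 13.16 seconds
γ = 1/√(1 - 0.832²) = 1.8025
Δt₀ = Δt/γ = 13.16/1.8025 = 7.301 seconds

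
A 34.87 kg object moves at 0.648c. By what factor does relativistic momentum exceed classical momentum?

p_rel = γmv, p_class = mv
Ratio = γ = 1/√(1 - 0.648²) = 1.313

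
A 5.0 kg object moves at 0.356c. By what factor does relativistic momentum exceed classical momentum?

p_rel = γmv, p_class = mv
Ratio = γ = 1/√(1 - 0.356²) = 1.070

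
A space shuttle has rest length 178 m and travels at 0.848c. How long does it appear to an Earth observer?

Proper length L₀ = 178 m
γ = 1/√(1 - 0.848²) = 1.8868
L = L₀/γ = 178/1.8868 = 94.34 m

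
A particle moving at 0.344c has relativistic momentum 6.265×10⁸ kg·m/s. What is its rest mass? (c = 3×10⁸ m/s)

γ = 1/√(1 - 0.344²) = 1.065
v = 0.344 × 3×10⁸ = 1.032×10⁸ m/s
m = p/(γv) = 6.265×10⁸/(1.065 × 1.032×10⁸) = 5.700 kg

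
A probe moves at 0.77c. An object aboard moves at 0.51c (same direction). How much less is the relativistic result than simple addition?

Classical: u' + v = 0.51 + 0.77 = 1.28c
Relativistic: u = (0.51 + 0.77)/(1 + 0.3927) = 1.28/1.3927 = 0.9191c
Difference: 1.28 - 0.9191 = 0.3609c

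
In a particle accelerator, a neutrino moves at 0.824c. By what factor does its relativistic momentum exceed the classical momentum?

p_rel = γmv, p_class = mv
Ratio = γ = 1/√(1 - 0.824²)
= 1/√(0.321024) = 1.765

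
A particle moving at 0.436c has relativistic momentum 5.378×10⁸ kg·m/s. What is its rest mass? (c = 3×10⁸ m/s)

γ = 1/√(1 - 0.436²) = 1.1112
v = 0.436 × 3×10⁸ = 1.308×10⁸ m/s
m = p/(γv) = 5.378×10⁸/(1.1112 × 1.308×10⁸) = 3.700 kg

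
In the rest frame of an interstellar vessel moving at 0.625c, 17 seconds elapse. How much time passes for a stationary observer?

Proper time Δt₀ = 17 seconds
γ = 1/√(1 - 0.625²) = 1.281
Δt = γΔt₀ = 1.281 × 17 = 21.78 seconds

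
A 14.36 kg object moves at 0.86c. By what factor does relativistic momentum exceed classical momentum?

p_rel = γmv, p_class = mv
Ratio = γ = 1/√(1 - 0.86²) = 1.960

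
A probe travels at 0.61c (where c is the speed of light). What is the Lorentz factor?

v/c = 0.61, so (v/c)² = 0.3721
1 - (v/c)² = 0.6279
γ = 1/√(0.6279) = 1.262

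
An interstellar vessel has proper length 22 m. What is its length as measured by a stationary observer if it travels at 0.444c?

Proper length L₀ = 22 m
γ = 1/√(1 - 0.444²) = 1.116
L = L₀/γ = 22/1.116 = 19.71 m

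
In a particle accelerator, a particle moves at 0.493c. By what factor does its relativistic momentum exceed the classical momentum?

p_rel = γmv, p_class = mv
Ratio = γ = 1/√(1 - 0.493²)
= 1/√(0.756951) = 1.149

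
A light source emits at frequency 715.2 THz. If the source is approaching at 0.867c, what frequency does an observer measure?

β = v/c = 0.867
(1+β)/(1-β) = 1.867/0.133 = 14.04
Doppler factor = √(14.04) = 3.747
f_obs = 715.2 × 3.747 = 2680 THz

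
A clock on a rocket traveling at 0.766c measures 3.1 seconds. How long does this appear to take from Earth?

Proper time Δt₀ = 3.1 seconds
γ = 1/√(1 - 0.766²) = 1.5556
Δt = γΔt₀ = 1.5556 × 3.1 = 4.822 seconds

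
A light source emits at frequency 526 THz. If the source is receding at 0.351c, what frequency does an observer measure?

β = v/c = 0.351
(1-β)/(1+β) = 0.649/1.351 = 0.4804
Doppler factor = √(0.4804) = 0.6931
f_obs = 526 × 0.6931 = 364.6 THz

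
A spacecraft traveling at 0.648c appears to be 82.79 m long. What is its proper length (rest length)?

Contracted length L = 82.79 m
γ = 1/√(1 - 0.648²) = 1.313
L₀ = γL = 1.313 × 82.79 = 108.7 m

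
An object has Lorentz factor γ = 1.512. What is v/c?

From γ = 1/√(1 - v²/c²):
1/γ² = 1/1.512² = 0.4374
v²/c² = 1 - 0.4374 = 0.5626
v/c = √(0.5626) = 0.7501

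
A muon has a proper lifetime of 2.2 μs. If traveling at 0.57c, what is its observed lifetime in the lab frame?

Proper lifetime τ₀ = 2.2 μs
γ = 1/√(1 - 0.57²) = 1.2171
τ = γτ₀ = 1.2171 × 2.2 μs = 2.678 μs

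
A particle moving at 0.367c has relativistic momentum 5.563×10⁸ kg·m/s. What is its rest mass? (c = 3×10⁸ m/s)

γ = 1/√(1 - 0.367²) = 1.075
v = 0.367 × 3×10⁸ = 1.101×10⁸ m/s
m = p/(γv) = 5.563×10⁸/(1.075 × 1.101×10⁸) = 4.700 kg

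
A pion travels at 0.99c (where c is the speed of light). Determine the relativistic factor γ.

v/c = 0.99, so (v/c)² = 0.9801
1 - (v/c)² = 0.0199
γ = 1/√(0.0199) = 7.089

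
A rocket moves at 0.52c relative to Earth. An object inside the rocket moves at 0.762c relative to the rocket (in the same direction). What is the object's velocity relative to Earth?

u = (u' + v)/(1 + u'v/c²)
Numerator: 0.762 + 0.52 = 1.282
Denominator: 1 + 0.39624 = 1.39624
u = 1.282/1.39624 = 0.9182c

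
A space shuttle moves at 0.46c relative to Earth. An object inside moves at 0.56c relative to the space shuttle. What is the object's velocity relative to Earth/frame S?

u = (u' + v)/(1 + u'v/c²)
Numerator: 0.56 + 0.46 = 1.02
Denominator: 1 + 0.2576 = 1.2576
u = 1.02/1.2576 = 0.8111c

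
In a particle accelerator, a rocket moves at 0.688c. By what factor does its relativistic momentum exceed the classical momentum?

p_rel = γmv, p_class = mv
Ratio = γ = 1/√(1 - 0.688²)
= 1/√(0.526656) = 1.378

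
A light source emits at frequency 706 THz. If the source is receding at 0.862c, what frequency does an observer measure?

β = v/c = 0.862
(1-β)/(1+β) = 0.138/1.862 = 0.07411
Doppler factor = √(0.07411) = 0.2722
f_obs = 706 × 0.2722 = 192.2 THz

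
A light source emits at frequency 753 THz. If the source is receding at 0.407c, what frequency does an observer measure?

β = v/c = 0.407
(1-β)/(1+β) = 0.593/1.407 = 0.4215
Doppler factor = √(0.4215) = 0.6492
f_obs = 753 × 0.6492 = 488.8 THz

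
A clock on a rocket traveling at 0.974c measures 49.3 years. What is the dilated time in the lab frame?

Proper time Δt₀ = 49.3 years
γ = 1/√(1 - 0.974²) = 4.414
Δt = γΔt₀ = 4.414 × 49.3 = 217.6 years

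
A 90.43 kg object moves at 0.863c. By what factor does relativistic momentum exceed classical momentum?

p_rel = γmv, p_class = mv
Ratio = γ = 1/√(1 - 0.863²) = 1.979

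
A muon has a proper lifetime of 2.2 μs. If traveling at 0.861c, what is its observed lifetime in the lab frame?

Proper lifetime τ₀ = 2.2 μs
γ = 1/√(1 - 0.861²) = 1.9662
τ = γτ₀ = 1.9662 × 2.2 μs = 4.326 μs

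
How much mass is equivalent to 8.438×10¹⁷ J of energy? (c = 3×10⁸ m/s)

From E = mc², we get m = E/c²
c² = (3×10⁸)² = 9×10¹⁶ m²/s²
m = 8.438×10¹⁷ / 9×10¹⁶ = 9.376 kg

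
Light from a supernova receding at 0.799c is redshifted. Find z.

β = 0.799
(1+β)/(1-β) = 1.799/0.201 = 8.950
√(8.950) = 2.992
z = 2.992 - 1 = 1.992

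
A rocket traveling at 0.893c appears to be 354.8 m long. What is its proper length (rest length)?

Contracted length L = 354.8 m
γ = 1/√(1 - 0.893²) = 2.2219
L₀ = γL = 2.2219 × 354.8 = 788.3 m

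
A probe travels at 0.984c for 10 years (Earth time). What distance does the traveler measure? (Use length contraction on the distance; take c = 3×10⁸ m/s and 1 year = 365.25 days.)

Earth distance: d = v × t = 0.984c × 10 yr = 9.316×10¹⁶ m
γ = 5.613
d' = d/γ = 9.316×10¹⁶/5.613 = 1.660×10¹⁶ m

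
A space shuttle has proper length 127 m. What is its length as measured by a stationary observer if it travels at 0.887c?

Proper length L₀ = 127 m
γ = 1/√(1 - 0.887²) = 2.1656
L = L₀/γ = 127/2.1656 = 58.64 m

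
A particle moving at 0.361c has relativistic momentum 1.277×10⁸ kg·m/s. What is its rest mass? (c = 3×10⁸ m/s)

γ = 1/√(1 - 0.361²) = 1.072
v = 0.361 × 3×10⁸ = 1.083×10⁸ m/s
m = p/(γv) = 1.277×10⁸/(1.072 × 1.083×10⁸) = 1.100 kg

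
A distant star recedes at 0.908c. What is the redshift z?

β = 0.908
(1+β)/(1-β) = 1.908/0.092 = 20.74
√(20.74) = 4.554
z = 4.554 - 1 = 3.554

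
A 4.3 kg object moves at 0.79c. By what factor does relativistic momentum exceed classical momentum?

p_rel = γmv, p_class = mv
Ratio = γ = 1/√(1 - 0.79²) = 1.631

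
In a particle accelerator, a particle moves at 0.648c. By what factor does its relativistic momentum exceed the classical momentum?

p_rel = γmv, p_class = mv
Ratio = γ = 1/√(1 - 0.648²)
= 1/√(0.580096) = 1.313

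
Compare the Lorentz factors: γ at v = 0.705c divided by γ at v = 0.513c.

γ₁ = 1/√(1 - 0.705²) = 1.410
γ₂ = 1/√(1 - 0.513²) = 1.165
γ₁/γ₂ = 1.410/1.165 = 1.210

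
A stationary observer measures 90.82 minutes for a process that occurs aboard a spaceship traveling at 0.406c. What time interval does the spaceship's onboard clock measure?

Dilated time Δt = 90.82 minutes
γ = 1/√(1 - 0.406²) = 1.0942
Δt₀ = Δt/γ = 90.82/1.0942 = 83.00 minutes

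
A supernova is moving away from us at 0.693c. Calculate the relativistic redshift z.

β = 0.693
(1+β)/(1-β) = 1.693/0.307 = 5.515
√(5.515) = 2.348
z = 2.348 - 1 = 1.348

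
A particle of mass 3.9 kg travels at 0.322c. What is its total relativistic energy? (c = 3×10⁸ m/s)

γ = 1/√(1 - 0.322²) = 1.056
mc² = 3.9 × (3×10⁸)² = 3.510×10¹⁷ J
E = γmc² = 1.056 × 3.510×10¹⁷ = 3.707×10¹⁷ J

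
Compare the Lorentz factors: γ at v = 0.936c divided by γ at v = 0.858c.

γ₁ = 1/√(1 - 0.936²) = 2.841
γ₂ = 1/√(1 - 0.858²) = 1.947
γ₁/γ₂ = 2.841/1.947 = 1.459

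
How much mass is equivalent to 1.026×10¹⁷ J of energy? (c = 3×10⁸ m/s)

From E = mc², we get m = E/c²
c² = (3×10⁸)² = 9×10¹⁶ m²/s²
m = 1.026×10¹⁷ / 9×10¹⁶ = 1.140 kg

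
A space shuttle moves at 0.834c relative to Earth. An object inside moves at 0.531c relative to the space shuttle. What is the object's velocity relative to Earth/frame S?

u = (u' + v)/(1 + u'v/c²)
Numerator: 0.531 + 0.834 = 1.365
Denominator: 1 + 0.442854 = 1.442854
u = 1.365/1.442854 = 0.9460c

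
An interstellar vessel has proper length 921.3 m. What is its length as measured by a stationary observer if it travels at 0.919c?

Proper length L₀ = 921.3 m
γ = 1/√(1 - 0.919²) = 2.5364
L = L₀/γ = 921.3/2.5364 = 363.2 m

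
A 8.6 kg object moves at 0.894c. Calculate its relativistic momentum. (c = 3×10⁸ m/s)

γ = 1/√(1 - 0.894²) = 2.232
v = 0.894 × 3×10⁸ = 2.682×10⁸ m/s
p = γmv = 2.232 × 8.6 × 2.682×10⁸ = 5.148×10⁹ kg·m/s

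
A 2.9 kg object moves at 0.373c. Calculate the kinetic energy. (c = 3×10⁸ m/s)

γ = 1/√(1 - 0.373²) = 1.07778
γ - 1 = 0.07778
KE = (γ-1)mc² = 0.07778 × 2.9 × (3×10⁸)² = 2.030×10¹⁶ J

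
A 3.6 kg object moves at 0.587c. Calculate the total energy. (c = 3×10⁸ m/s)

γ = 1/√(1 - 0.587²) = 1.2352
mc² = 3.6 × (3×10⁸)² = 3.240×10¹⁷ J
E = γmc² = 1.2352 × 3.240×10¹⁷ = 4.002×10¹⁷ J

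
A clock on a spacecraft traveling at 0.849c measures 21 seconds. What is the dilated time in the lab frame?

Proper time Δt₀ = 21 seconds
γ = 1/√(1 - 0.849²) = 1.8925
Δt = γΔt₀ = 1.8925 × 21 = 39.74 seconds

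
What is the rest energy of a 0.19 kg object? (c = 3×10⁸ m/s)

c² = (3×10⁸)² = 9.000×10¹⁶ m²/s²
E₀ = mc² = 0.19 × 9.000×10¹⁶ = 1.710×10¹⁶ J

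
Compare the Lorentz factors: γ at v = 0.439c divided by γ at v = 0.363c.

γ₁ = 1/√(1 - 0.439²) = 1.113
γ₂ = 1/√(1 - 0.363²) = 1.073
γ₁/γ₂ = 1.113/1.073 = 1.037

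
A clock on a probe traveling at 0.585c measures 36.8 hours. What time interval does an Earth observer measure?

Proper time Δt₀ = 36.8 hours
γ = 1/√(1 - 0.585²) = 1.233
Δt = γΔt₀ = 1.233 × 36.8 = 45.37 hours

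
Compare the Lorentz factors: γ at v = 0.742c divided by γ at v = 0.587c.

γ₁ = 1/√(1 - 0.742²) = 1.492
γ₂ = 1/√(1 - 0.587²) = 1.235
γ₁/γ₂ = 1.492/1.235 = 1.208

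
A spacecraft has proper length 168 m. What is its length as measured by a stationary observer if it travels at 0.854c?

Proper length L₀ = 168 m
γ = 1/√(1 - 0.854²) = 1.922
L = L₀/γ = 168/1.922 = 87.41 m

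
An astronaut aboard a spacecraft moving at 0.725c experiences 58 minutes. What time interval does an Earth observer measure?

Proper time Δt₀ = 58 minutes
γ = 1/√(1 - 0.725²) = 1.4519
Δt = γΔt₀ = 1.4519 × 58 = 84.21 minutes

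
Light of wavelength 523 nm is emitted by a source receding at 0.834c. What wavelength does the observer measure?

β = 0.834
Wavelength Doppler factor = √(1.834/0.166) = √(11.05) = 3.324
λ_obs = 523 × 3.324 = 1738 nm (redshift)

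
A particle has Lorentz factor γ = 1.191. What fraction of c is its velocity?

From γ = 1/√(1 - v²/c²):
1/γ² = 1/1.191² = 0.70498
v²/c² = 1 - 0.70498 = 0.29502
v/c = √(0.29502) = 0.5432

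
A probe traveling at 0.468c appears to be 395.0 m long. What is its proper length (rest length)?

Contracted length L = 395.0 m
γ = 1/√(1 - 0.468²) = 1.1316
L₀ = γL = 1.1316 × 395.0 = 447.0 m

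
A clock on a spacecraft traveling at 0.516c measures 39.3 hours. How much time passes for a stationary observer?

Proper time Δt₀ = 39.3 hours
γ = 1/√(1 - 0.516²) = 1.1674
Δt = γΔt₀ = 1.1674 × 39.3 = 45.88 hours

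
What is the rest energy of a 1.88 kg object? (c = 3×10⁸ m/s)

c² = (3×10⁸)² = 9.000×10¹⁶ m²/s²
E₀ = mc² = 1.88 × 9.000×10¹⁶ = 1.692×10¹⁷ J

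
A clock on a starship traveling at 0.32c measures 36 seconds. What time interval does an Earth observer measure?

Proper time Δt₀ = 36 seconds
γ = 1/√(1 - 0.32²) = 1.0555
Δt = γΔt₀ = 1.0555 × 36 = 38.00 seconds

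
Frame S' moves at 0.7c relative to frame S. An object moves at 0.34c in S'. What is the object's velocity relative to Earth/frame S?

u = (u' + v)/(1 + u'v/c²)
Numerator: 0.34 + 0.7 = 1.04
Denominator: 1 + 0.238 = 1.238
u = 1.04/1.238 = 0.8401c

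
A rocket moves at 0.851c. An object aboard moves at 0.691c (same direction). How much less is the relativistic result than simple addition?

Classical: u' + v = 0.691 + 0.851 = 1.542c
Relativistic: u = (0.691 + 0.851)/(1 + 0.588041) = 1.542/1.588041 = 0.9710c
Difference: 1.542 - 0.9710 = 0.5710c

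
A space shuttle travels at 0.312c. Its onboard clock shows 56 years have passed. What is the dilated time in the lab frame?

Proper time Δt₀ = 56 years
γ = 1/√(1 - 0.312²) = 1.0525
Δt = γΔt₀ = 1.0525 × 56 = 58.94 years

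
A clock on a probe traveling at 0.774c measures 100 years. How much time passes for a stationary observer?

Proper time Δt₀ = 100 years
γ = 1/√(1 - 0.774²) = 1.579
Δt = γΔt₀ = 1.579 × 100 = 157.9 years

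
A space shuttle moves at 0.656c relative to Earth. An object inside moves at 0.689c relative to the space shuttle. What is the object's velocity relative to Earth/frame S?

u = (u' + v)/(1 + u'v/c²)
Numerator: 0.689 + 0.656 = 1.345
Denominator: 1 + 0.451984 = 1.451984
u = 1.345/1.451984 = 0.9263c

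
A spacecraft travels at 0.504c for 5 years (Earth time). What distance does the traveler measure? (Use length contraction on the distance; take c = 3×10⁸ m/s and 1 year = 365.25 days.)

Earth distance: d = v × t = 0.504c × 5 yr = 2.3858×10¹⁶ m
γ = 1.1578
d' = d/γ = 2.3858×10¹⁶/1.1578 = 2.061×10¹⁶ m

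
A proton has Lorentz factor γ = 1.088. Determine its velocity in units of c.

From γ = 1/√(1 - v²/c²):
1/γ² = 1/1.088² = 0.8448
v²/c² = 1 - 0.8448 = 0.1552
v/c = √(0.1552) = 0.3940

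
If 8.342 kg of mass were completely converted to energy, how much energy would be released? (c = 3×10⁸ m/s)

Using E = mc²:
c² = (3×10⁸)² = 9×10¹⁶ m²/s²
E = 8.342 × 9×10¹⁶ = 7.508×10¹⁷ J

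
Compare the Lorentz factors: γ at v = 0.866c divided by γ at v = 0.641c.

γ₁ = 1/√(1 - 0.866²) = 2.000
γ₂ = 1/√(1 - 0.641²) = 1.303
γ₁/γ₂ = 2.000/1.303 = 1.535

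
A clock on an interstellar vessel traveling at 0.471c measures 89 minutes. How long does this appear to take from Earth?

Proper time Δt₀ = 89 minutes
γ = 1/√(1 - 0.471²) = 1.134
Δt = γΔt₀ = 1.134 × 89 = 100.9 minutes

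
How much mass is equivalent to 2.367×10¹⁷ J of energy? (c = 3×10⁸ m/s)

From E = mc², we get m = E/c²
c² = (3×10⁸)² = 9×10¹⁶ m²/s²
m = 2.367×10¹⁷ / 9×10¹⁶ = 2.630 kg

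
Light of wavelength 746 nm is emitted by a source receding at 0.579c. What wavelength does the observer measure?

β = 0.579
Wavelength Doppler factor = √(1.579/0.421) = √(3.751) = 1.937
λ_obs = 746 × 1.937 = 1445 nm (redshift)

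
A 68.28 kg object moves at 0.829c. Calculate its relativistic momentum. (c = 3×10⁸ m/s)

γ = 1/√(1 - 0.829²) = 1.788
v = 0.829 × 3×10⁸ = 2.487×10⁸ m/s
p = γmv = 1.788 × 68.28 × 2.487×10⁸ = 3.036×10¹⁰ kg·m/s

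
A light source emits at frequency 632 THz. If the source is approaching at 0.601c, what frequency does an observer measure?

β = v/c = 0.601
(1+β)/(1-β) = 1.601/0.399 = 4.013
Doppler factor = √(4.013) = 2.003
f_obs = 632 × 2.003 = 1266 THz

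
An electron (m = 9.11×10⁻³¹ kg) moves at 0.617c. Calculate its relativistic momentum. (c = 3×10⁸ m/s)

γ = 1/√(1 - 0.617²) = 1.271
v = 0.617 × 3×10⁸ = 1.851×10⁸ m/s
p = γmv = 1.271 × 9.11×10⁻³¹ × 1.851×10⁸ = 2.143×10⁻²² kg·m/s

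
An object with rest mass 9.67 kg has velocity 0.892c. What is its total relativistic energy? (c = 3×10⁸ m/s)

γ = 1/√(1 - 0.892²) = 2.212
mc² = 9.67 × (3×10⁸)² = 8.703×10¹⁷ J
E = γmc² = 2.212 × 8.703×10¹⁷ = 1.925×10¹⁸ J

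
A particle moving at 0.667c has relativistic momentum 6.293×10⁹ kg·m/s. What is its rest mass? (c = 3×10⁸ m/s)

γ = 1/√(1 - 0.667²) = 1.342
v = 0.667 × 3×10⁸ = 2.001×10⁸ m/s
m = p/(γv) = 6.293×10⁹/(1.342 × 2.001×10⁸) = 23.43 kg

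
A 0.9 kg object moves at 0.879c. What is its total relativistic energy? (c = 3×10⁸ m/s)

γ = 1/√(1 - 0.879²) = 2.097
mc² = 0.9 × (3×10⁸)² = 8.100×10¹⁶ J
E = γmc² = 2.097 × 8.100×10¹⁶ = 1.699×10¹⁷ J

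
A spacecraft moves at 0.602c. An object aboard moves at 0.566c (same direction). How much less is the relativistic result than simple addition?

Classical: u' + v = 0.566 + 0.602 = 1.168c
Relativistic: u = (0.566 + 0.602)/(1 + 0.340732) = 1.168/1.340732 = 0.8712c
Difference: 1.168 - 0.8712 = 0.2968c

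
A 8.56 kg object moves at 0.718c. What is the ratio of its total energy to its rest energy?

E = γmc², E₀ = mc²
E/E₀ = γ = 1/√(1 - 0.718²) = 1.437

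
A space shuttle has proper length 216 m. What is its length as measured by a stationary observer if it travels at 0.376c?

Proper length L₀ = 216 m
γ = 1/√(1 - 0.376²) = 1.0792
L = L₀/γ = 216/1.0792 = 200.1 m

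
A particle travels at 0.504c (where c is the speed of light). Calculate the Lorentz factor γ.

v/c = 0.504, so (v/c)² = 0.254016
1 - (v/c)² = 0.745984
γ = 1/√(0.745984) = 1.158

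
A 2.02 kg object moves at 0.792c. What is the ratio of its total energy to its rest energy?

E = γmc², E₀ = mc²
E/E₀ = γ = 1/√(1 - 0.792²) = 1.638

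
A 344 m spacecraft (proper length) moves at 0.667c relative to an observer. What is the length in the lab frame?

Proper length L₀ = 344 m
γ = 1/√(1 - 0.667²) = 1.342
L = L₀/γ = 344/1.342 = 256.3 m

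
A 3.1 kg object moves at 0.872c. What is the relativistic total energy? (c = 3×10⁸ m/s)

γ = 1/√(1 - 0.872²) = 2.043
mc² = 3.1 × (3×10⁸)² = 2.790×10¹⁷ J
E = γmc² = 2.043 × 2.790×10¹⁷ = 5.700×10¹⁷ J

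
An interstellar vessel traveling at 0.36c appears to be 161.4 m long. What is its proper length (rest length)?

Contracted length L = 161.4 m
γ = 1/√(1 - 0.36²) = 1.072
L₀ = γL = 1.072 × 161.4 = 173.0 m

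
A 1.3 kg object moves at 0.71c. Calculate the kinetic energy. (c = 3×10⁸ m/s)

γ = 1/√(1 - 0.71²) = 1.42005
γ - 1 = 0.42005
KE = (γ-1)mc² = 0.42005 × 1.3 × (3×10⁸)² = 4.915×10¹⁶ J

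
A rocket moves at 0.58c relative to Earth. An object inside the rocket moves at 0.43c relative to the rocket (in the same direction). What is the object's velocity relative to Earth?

u = (u' + v)/(1 + u'v/c²)
Numerator: 0.43 + 0.58 = 1.01
Denominator: 1 + 0.2494 = 1.2494
u = 1.01/1.2494 = 0.8084c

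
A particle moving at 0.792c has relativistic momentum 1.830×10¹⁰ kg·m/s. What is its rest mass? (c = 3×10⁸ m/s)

γ = 1/√(1 - 0.792²) = 1.638
v = 0.792 × 3×10⁸ = 2.376×10⁸ m/s
m = p/(γv) = 1.830×10¹⁰/(1.638 × 2.376×10⁸) = 47.02 kg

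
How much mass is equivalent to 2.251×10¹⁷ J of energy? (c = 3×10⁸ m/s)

From E = mc², we get m = E/c²
c² = (3×10⁸)² = 9×10¹⁶ m²/s²
m = 2.251×10¹⁷ / 9×10¹⁶ = 2.501 kg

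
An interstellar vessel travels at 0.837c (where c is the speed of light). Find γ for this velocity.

v/c = 0.837, so (v/c)² = 0.700569
1 - (v/c)² = 0.299431
γ = 1/√(0.299431) = 1.827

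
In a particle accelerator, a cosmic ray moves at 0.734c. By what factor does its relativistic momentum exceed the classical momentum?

p_rel = γmv, p_class = mv
Ratio = γ = 1/√(1 - 0.734²)
= 1/√(0.461244) = 1.472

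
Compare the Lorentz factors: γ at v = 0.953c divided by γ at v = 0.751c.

γ₁ = 1/√(1 - 0.953²) = 3.3007
γ₂ = 1/√(1 - 0.751²) = 1.5145
γ₁/γ₂ = 3.3007/1.5145 = 2.179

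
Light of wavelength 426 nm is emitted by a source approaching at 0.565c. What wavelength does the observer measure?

β = 0.565
Wavelength Doppler factor = √(0.435/1.565) = √(0.27796) = 0.5272
λ_obs = 426 × 0.5272 = 224.6 nm (blueshift)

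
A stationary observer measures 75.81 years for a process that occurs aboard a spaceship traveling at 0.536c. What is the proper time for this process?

Dilated time Δt = 75.81 years
γ = 1/√(1 - 0.536²) = 1.1845
Δt₀ = Δt/γ = 75.81/1.1845 = 64.00 years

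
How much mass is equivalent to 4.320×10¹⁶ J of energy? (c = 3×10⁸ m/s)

From E = mc², we get m = E/c²
c² = (3×10⁸)² = 9×10¹⁶ m²/s²
m = 4.320×10¹⁶ / 9×10¹⁶ = 0.4800 kg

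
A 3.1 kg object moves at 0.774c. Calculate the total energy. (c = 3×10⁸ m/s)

γ = 1/√(1 - 0.774²) = 1.5793
mc² = 3.1 × (3×10⁸)² = 2.790×10¹⁷ J
E = γmc² = 1.5793 × 2.790×10¹⁷ = 4.406×10¹⁷ J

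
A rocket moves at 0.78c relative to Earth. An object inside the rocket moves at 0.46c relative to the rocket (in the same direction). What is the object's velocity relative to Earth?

u = (u' + v)/(1 + u'v/c²)
Numerator: 0.46 + 0.78 = 1.24
Denominator: 1 + 0.3588 = 1.3588
u = 1.24/1.3588 = 0.9126c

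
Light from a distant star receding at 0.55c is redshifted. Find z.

β = 0.55
(1+β)/(1-β) = 1.55/0.45 = 3.4444
√(3.4444) = 1.8559
z = 1.8559 - 1 = 0.8559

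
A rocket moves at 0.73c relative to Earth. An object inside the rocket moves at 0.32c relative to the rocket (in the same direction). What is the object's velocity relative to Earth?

u = (u' + v)/(1 + u'v/c²)
Numerator: 0.32 + 0.73 = 1.05
Denominator: 1 + 0.2336 = 1.2336
u = 1.05/1.2336 = 0.8512c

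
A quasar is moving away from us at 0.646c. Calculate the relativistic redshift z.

β = 0.646
(1+β)/(1-β) = 1.646/0.354 = 4.650
√(4.650) = 2.156
z = 2.156 - 1 = 1.156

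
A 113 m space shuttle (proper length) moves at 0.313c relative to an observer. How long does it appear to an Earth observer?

Proper length L₀ = 113 m
γ = 1/√(1 - 0.313²) = 1.053
L = L₀/γ = 113/1.053 = 107.3 m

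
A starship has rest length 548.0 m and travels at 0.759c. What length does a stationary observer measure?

Proper length L₀ = 548.0 m
γ = 1/√(1 - 0.759²) = 1.536
L = L₀/γ = 548.0/1.536 = 356.8 m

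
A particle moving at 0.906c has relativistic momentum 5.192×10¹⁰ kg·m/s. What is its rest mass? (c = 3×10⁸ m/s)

γ = 1/√(1 - 0.906²) = 2.3625
v = 0.906 × 3×10⁸ = 2.718×10⁸ m/s
m = p/(γv) = 5.192×10¹⁰/(2.3625 × 2.718×10⁸) = 80.86 kg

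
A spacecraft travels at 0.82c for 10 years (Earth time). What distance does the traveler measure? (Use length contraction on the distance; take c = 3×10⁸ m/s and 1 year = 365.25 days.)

Earth distance: d = v × t = 0.82c × 10 yr = 7.7632×10¹⁶ m
γ = 1.7471
d' = d/γ = 7.7632×10¹⁶/1.7471 = 4.443×10¹⁶ m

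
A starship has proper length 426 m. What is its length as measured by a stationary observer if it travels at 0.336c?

Proper length L₀ = 426 m
γ = 1/√(1 - 0.336²) = 1.0617
L = L₀/γ = 426/1.0617 = 401.2 m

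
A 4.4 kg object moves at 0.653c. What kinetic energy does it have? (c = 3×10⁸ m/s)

γ = 1/√(1 - 0.653²) = 1.3204
γ - 1 = 0.3204
KE = (γ-1)mc² = 0.3204 × 4.4 × (3×10⁸)² = 1.269×10¹⁷ J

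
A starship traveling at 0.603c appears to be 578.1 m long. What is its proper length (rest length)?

Contracted length L = 578.1 m
γ = 1/√(1 - 0.603²) = 1.25354
L₀ = γL = 1.25354 × 578.1 = 724.7 m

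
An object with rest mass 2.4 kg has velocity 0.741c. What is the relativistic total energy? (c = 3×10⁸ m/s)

γ = 1/√(1 - 0.741²) = 1.4892
mc² = 2.4 × (3×10⁸)² = 2.160×10¹⁷ J
E = γmc² = 1.4892 × 2.160×10¹⁷ = 3.217×10¹⁷ J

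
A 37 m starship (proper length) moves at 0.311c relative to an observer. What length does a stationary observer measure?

Proper length L₀ = 37 m
γ = 1/√(1 - 0.311²) = 1.052
L = L₀/γ = 37/1.052 = 35.17 m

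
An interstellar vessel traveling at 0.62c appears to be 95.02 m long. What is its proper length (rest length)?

Contracted length L = 95.02 m
γ = 1/√(1 - 0.62²) = 1.2745
L₀ = γL = 1.2745 × 95.02 = 121.1 m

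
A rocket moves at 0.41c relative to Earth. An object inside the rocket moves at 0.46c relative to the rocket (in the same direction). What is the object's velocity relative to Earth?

u = (u' + v)/(1 + u'v/c²)
Numerator: 0.46 + 0.41 = 0.87
Denominator: 1 + 0.1886 = 1.1886
u = 0.87/1.1886 = 0.7320c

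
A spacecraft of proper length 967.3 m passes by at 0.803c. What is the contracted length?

Proper length L₀ = 967.3 m
γ = 1/√(1 - 0.803²) = 1.678
L = L₀/γ = 967.3/1.678 = 576.5 m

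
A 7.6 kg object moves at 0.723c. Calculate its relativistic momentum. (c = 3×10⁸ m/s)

γ = 1/√(1 - 0.723²) = 1.4475
v = 0.723 × 3×10⁸ = 2.169×10⁸ m/s
p = γmv = 1.4475 × 7.6 × 2.169×10⁸ = 2.386×10⁹ kg·m/s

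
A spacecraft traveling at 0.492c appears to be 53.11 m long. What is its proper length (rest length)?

Contracted length L = 53.11 m
γ = 1/√(1 - 0.492²) = 1.1486
L₀ = γL = 1.1486 × 53.11 = 61.00 m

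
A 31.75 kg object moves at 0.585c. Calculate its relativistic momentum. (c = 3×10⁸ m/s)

γ = 1/√(1 - 0.585²) = 1.233
v = 0.585 × 3×10⁸ = 1.755×10⁸ m/s
p = γmv = 1.233 × 31.75 × 1.755×10⁸ = 6.870×10⁹ kg·m/s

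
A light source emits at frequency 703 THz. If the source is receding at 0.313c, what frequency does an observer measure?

β = v/c = 0.313
(1-β)/(1+β) = 0.687/1.313 = 0.5232
Doppler factor = √(0.5232) = 0.7233
f_obs = 703 × 0.7233 = 508.5 THz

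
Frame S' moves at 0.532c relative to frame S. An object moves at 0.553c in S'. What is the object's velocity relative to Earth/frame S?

u = (u' + v)/(1 + u'v/c²)
Numerator: 0.553 + 0.532 = 1.085
Denominator: 1 + 0.294196 = 1.294196
u = 1.085/1.294196 = 0.8384c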